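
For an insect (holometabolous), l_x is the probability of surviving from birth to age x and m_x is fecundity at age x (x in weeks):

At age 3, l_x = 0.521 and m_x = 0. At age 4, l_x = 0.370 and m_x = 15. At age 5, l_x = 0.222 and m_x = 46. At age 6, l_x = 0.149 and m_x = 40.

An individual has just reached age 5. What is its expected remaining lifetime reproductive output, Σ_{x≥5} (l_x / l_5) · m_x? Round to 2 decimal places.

72.85

l_5 = 0.222. Conditional survival from age 5 to x is l_x / l_5.
  x=5: (0.222/0.222) × 46 = 46.0000
  x=6: (0.149/0.222) × 40 = 26.8468
Sum = 46.0000 + 26.8468 = 72.8468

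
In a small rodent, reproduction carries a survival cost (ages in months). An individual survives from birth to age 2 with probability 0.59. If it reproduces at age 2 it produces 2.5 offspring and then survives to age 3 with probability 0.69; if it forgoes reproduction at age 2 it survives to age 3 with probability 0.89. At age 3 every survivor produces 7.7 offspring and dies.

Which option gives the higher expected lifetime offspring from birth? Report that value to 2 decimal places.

4.61

breed at age 2: R₀ = 0.59 × (2.5 + 0.69 × 7.7) = 0.59 × 7.8130 = 4.6097
delay to age 3: R₀ = 0.59 × (0.89 × 7.7) = 0.59 × 6.8530 = 4.0433
Higher: breed at age 2 (4.6097).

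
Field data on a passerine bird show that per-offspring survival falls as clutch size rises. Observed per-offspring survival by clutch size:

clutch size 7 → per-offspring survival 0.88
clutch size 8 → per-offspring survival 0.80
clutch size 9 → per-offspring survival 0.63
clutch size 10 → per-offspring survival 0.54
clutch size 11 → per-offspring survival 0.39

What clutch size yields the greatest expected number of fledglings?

8

Expected fledglings = c × s(c):
  c=7: 7 × 0.88 = 6.160
  c=8: 8 × 0.80 = 6.400
  c=9: 9 × 0.63 = 5.670
  c=10: 10 × 0.54 = 5.400
  c=11: 11 × 0.39 = 4.290
Maximum at c = 8 (6.400 fledglings).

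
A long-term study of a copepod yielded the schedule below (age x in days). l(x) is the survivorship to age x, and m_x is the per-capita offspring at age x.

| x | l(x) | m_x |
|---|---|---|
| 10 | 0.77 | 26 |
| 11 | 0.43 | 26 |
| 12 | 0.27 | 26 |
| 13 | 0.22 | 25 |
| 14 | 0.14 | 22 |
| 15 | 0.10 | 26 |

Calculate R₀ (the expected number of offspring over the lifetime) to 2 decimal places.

49.40

R₀ = Σ l(x) m_x:
  age 10: 0.77 × 26 = 20.0200
  age 11: 0.43 × 26 = 11.1800
  age 12: 0.27 × 26 = 7.0200
  age 13: 0.22 × 25 = 5.5000
  age 14: 0.14 × 22 = 3.0800
  age 15: 0.10 × 26 = 2.6000
R₀ = 20.0200 + 11.1800 + 7.0200 + 5.5000 + 3.0800 + 2.6000 = 49.4000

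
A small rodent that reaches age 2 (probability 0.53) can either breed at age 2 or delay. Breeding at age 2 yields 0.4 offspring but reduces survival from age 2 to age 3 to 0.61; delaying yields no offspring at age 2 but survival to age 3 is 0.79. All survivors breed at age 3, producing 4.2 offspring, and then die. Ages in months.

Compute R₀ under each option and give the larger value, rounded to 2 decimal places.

1.76

breed at age 2: R₀ = 0.53 × (0.4 + 0.61 × 4.2) = 0.53 × 2.9620 = 1.5699
delay to age 3: R₀ = 0.53 × (0.79 × 4.2) = 0.53 × 3.3180 = 1.7585
Higher: delay to age 3 (1.7585).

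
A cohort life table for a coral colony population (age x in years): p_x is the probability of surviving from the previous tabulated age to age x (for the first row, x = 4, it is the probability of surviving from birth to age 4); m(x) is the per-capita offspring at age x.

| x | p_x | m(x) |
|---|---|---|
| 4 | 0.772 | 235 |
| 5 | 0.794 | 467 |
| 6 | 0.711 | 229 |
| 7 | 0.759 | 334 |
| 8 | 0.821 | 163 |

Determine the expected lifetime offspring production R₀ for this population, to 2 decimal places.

Survivorship from birth: l_x = p_4·p_5·…·p_x.
  l_4 = 0.77200
  l_5 = 0.61297
  l_6 = 0.43582
  l_7 = 0.33079
  l_8 = 0.27158
R₀ = Σ l_x m(x):
  age 4: 0.77200 × 235 = 181.4200
  age 5: 0.61297 × 467 = 286.2570
  age 6: 0.43582 × 229 = 99.8028
  age 7: 0.33079 × 334 = 110.4839
  age 8: 0.27158 × 163 = 44.2675
R₀ = 181.4200 + 286.2570 + 99.8028 + 110.4839 + 44.2675 = 722.2312

722.23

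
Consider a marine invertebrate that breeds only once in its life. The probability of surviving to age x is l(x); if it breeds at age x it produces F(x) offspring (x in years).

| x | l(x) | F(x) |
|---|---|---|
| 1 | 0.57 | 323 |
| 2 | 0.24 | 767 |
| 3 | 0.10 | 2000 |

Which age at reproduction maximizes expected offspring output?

Expected offspring if breeding at age x = l(x) × F(x):
  age 1: 0.57 × 323 = 184.110
  age 2: 0.24 × 767 = 184.080
  age 3: 0.10 × 2000 = 200.000
Maximum at age 3 (200.000).

3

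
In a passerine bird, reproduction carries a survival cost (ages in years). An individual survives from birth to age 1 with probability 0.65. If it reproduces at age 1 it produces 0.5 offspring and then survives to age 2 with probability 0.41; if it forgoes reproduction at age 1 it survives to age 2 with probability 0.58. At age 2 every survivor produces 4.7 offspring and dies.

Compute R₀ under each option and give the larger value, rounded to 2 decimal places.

breed at age 1: R₀ = 0.65 × (0.5 + 0.41 × 4.7) = 0.65 × 2.4270 = 1.5776
delay to age 2: R₀ = 0.65 × (0.58 × 4.7) = 0.65 × 2.7260 = 1.7719
Higher: delay to age 2 (1.7719).

1.77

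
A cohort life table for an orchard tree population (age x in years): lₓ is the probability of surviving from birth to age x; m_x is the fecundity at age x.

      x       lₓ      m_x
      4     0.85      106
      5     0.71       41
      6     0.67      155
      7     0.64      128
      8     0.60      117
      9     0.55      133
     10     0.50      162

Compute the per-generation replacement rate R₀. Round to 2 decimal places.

R₀ = Σ lₓ m_x:
  age 4: 0.85 × 106 = 90.1000
  age 5: 0.71 × 41 = 29.1100
  age 6: 0.67 × 155 = 103.8500
  age 7: 0.64 × 128 = 81.9200
  age 8: 0.60 × 117 = 70.2000
  age 9: 0.55 × 133 = 73.1500
  age 10: 0.50 × 162 = 81.0000
R₀ = 90.1000 + 29.1100 + 103.8500 + 81.9200 + 70.2000 + 73.1500 + 81.0000 = 529.3300

529.33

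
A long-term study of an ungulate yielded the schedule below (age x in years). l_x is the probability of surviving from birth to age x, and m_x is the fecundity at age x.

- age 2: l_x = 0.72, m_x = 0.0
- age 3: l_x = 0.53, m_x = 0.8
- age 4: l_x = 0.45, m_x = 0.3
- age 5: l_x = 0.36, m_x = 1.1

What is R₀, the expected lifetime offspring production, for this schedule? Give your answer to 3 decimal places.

0.955

R₀ = Σ l_x m_x:
  age 2: 0.72 × 0.0 = 0.0000
  age 3: 0.53 × 0.8 = 0.4240
  age 4: 0.45 × 0.3 = 0.1350
  age 5: 0.36 × 1.1 = 0.3960
R₀ = 0.0000 + 0.4240 + 0.1350 + 0.3960 = 0.9550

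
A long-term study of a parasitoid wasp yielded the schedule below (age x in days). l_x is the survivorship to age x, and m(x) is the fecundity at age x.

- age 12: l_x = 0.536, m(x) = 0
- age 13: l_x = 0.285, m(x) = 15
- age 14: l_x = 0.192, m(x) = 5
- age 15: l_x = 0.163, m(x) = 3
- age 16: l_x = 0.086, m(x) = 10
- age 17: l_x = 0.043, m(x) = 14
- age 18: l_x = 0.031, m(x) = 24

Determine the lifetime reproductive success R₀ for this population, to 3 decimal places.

7.930

R₀ = Σ l_x m(x):
  age 12: 0.536 × 0 = 0.0000
  age 13: 0.285 × 15 = 4.2750
  age 14: 0.192 × 5 = 0.9600
  age 15: 0.163 × 3 = 0.4890
  age 16: 0.086 × 10 = 0.8600
  age 17: 0.043 × 14 = 0.6020
  age 18: 0.031 × 24 = 0.7440
R₀ = 0.0000 + 4.2750 + 0.9600 + 0.4890 + 0.8600 + 0.6020 + 0.7440 = 7.9300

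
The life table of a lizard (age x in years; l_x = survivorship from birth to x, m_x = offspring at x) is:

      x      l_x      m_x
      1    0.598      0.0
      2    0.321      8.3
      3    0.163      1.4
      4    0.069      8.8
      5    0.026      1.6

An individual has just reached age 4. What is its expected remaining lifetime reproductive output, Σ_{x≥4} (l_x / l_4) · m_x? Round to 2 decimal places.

9.40

l_4 = 0.069. Conditional survival from age 4 to x is l_x / l_4.
  x=4: (0.069/0.069) × 8.8 = 8.8000
  x=5: (0.026/0.069) × 1.6 = 0.6029
Sum = 8.8000 + 0.6029 = 9.4029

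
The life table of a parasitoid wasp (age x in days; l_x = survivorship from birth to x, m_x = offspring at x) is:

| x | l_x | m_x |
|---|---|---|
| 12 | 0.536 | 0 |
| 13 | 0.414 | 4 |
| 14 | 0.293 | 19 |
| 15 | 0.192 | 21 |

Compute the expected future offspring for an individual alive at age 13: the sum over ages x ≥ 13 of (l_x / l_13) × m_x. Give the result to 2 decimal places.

l_13 = 0.414. Conditional survival from age 13 to x is l_x / l_13.
  x=13: (0.414/0.414) × 4 = 4.0000
  x=14: (0.293/0.414) × 19 = 13.4469
  x=15: (0.192/0.414) × 21 = 9.7391
Sum = 4.0000 + 13.4469 + 9.7391 = 27.1860

27.19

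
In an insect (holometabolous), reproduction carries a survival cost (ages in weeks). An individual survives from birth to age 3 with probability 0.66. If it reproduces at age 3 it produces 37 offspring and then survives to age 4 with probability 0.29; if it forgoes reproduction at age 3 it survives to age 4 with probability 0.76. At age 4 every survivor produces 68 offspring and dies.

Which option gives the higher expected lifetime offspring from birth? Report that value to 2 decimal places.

breed at age 3: R₀ = 0.66 × (37 + 0.29 × 68) = 0.66 × 56.7200 = 37.4352
delay to age 4: R₀ = 0.66 × (0.76 × 68) = 0.66 × 51.6800 = 34.1088
Higher: breed at age 3 (37.4352).

37.44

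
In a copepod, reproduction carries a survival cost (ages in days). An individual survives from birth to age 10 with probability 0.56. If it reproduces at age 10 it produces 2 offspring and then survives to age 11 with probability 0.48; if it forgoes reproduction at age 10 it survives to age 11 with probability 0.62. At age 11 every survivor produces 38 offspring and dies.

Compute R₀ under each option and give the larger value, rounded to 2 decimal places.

breed at age 10: R₀ = 0.56 × (2 + 0.48 × 38) = 0.56 × 20.2400 = 11.3344
delay to age 11: R₀ = 0.56 × (0.62 × 38) = 0.56 × 23.5600 = 13.1936
Higher: delay to age 11 (13.1936).

13.19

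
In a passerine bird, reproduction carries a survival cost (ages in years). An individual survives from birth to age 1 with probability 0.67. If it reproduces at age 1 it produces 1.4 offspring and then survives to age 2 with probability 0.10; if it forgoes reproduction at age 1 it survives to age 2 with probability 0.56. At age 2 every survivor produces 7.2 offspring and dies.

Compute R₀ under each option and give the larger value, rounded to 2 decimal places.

2.70

breed at age 1: R₀ = 0.67 × (1.4 + 0.10 × 7.2) = 0.67 × 2.1200 = 1.4204
delay to age 2: R₀ = 0.67 × (0.56 × 7.2) = 0.67 × 4.0320 = 2.7014
Higher: delay to age 2 (2.7014).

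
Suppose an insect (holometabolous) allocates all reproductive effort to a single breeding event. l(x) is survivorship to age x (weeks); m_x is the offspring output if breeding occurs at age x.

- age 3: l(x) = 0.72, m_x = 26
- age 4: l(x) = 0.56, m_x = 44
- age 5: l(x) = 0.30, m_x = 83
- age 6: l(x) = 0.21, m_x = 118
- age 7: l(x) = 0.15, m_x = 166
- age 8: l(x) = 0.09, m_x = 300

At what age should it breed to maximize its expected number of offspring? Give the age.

8

Expected offspring if breeding at age x = l(x) × m_x:
  age 3: 0.72 × 26 = 18.720
  age 4: 0.56 × 44 = 24.640
  age 5: 0.30 × 83 = 24.900
  age 6: 0.21 × 118 = 24.780
  age 7: 0.15 × 166 = 24.900
  age 8: 0.09 × 300 = 27.000
Maximum at age 8 (27.000).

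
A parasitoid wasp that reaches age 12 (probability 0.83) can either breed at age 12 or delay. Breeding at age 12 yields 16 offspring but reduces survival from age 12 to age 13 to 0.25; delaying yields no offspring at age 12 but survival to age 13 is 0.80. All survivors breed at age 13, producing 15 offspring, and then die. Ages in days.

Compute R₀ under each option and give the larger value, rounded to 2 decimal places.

16.39

breed at age 12: R₀ = 0.83 × (16 + 0.25 × 15) = 0.83 × 19.7500 = 16.3925
delay to age 13: R₀ = 0.83 × (0.80 × 15) = 0.83 × 12.0000 = 9.9600
Higher: breed at age 12 (16.3925).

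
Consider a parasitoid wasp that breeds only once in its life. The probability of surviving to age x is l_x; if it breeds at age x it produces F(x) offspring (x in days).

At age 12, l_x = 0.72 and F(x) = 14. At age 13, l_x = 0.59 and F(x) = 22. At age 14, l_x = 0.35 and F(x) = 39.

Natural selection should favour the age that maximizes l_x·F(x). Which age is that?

14

Expected offspring if breeding at age x = l_x × F(x):
  age 12: 0.72 × 14 = 10.080
  age 13: 0.59 × 22 = 12.980
  age 14: 0.35 × 39 = 13.650
Maximum at age 14 (13.650).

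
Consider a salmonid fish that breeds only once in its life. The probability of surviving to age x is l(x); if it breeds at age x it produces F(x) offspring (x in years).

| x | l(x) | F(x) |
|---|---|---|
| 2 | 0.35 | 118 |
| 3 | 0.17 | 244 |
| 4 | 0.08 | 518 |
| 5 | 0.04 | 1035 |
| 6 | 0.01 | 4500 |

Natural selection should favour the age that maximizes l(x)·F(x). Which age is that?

6

Expected offspring if breeding at age x = l(x) × F(x):
  age 2: 0.35 × 118 = 41.300
  age 3: 0.17 × 244 = 41.480
  age 4: 0.08 × 518 = 41.440
  age 5: 0.04 × 1035 = 41.400
  age 6: 0.01 × 4500 = 45.000
Maximum at age 6 (45.000).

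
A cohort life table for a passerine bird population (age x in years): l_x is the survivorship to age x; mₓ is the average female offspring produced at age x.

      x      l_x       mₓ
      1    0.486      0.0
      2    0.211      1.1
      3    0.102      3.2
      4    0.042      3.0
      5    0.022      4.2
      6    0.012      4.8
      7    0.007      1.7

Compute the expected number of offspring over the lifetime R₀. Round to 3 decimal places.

0.846

R₀ = Σ l_x mₓ:
  age 1: 0.486 × 0.0 = 0.0000
  age 2: 0.211 × 1.1 = 0.2321
  age 3: 0.102 × 3.2 = 0.3264
  age 4: 0.042 × 3.0 = 0.1260
  age 5: 0.022 × 4.2 = 0.0924
  age 6: 0.012 × 4.8 = 0.0576
  age 7: 0.007 × 1.7 = 0.0119
R₀ = 0.0000 + 0.2321 + 0.3264 + 0.1260 + 0.0924 + 0.0576 + 0.0119 = 0.8464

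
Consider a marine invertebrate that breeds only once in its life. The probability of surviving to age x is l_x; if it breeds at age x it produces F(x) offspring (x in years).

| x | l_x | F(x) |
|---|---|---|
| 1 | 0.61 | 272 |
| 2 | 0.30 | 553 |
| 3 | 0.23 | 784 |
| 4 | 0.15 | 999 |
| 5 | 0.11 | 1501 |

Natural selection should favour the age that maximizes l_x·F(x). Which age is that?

Expected offspring if breeding at age x = l_x × F(x):
  age 1: 0.61 × 272 = 165.920
  age 2: 0.30 × 553 = 165.900
  age 3: 0.23 × 784 = 180.320
  age 4: 0.15 × 999 = 149.850
  age 5: 0.11 × 1501 = 165.110
Maximum at age 3 (180.320).

3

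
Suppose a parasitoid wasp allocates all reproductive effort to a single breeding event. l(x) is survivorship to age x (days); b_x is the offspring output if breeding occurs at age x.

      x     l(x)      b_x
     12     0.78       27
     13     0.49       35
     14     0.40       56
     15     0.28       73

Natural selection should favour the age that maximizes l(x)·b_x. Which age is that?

14

Expected offspring if breeding at age x = l(x) × b_x:
  age 12: 0.78 × 27 = 21.060
  age 13: 0.49 × 35 = 17.150
  age 14: 0.40 × 56 = 22.400
  age 15: 0.28 × 73 = 20.440
Maximum at age 14 (22.400).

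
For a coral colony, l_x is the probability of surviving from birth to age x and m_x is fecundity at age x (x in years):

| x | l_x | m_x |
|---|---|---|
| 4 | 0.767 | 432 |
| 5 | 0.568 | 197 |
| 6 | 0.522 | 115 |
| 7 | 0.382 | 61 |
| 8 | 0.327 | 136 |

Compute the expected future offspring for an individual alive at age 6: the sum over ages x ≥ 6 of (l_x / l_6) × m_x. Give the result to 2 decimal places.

l_6 = 0.522. Conditional survival from age 6 to x is l_x / l_6.
  x=6: (0.522/0.522) × 115 = 115.0000
  x=7: (0.382/0.522) × 61 = 44.6398
  x=8: (0.327/0.522) × 136 = 85.1954
Sum = 115.0000 + 44.6398 + 85.1954 = 244.8352

244.84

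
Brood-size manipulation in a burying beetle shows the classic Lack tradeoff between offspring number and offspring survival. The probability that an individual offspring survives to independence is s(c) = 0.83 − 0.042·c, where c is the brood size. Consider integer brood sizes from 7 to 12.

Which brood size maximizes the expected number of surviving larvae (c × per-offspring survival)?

Expected surviving larvae = c × s(c):
  c=7: 7 × 0.536 = 3.752
  c=8: 8 × 0.494 = 3.952
  c=9: 9 × 0.452 = 4.068
  c=10: 10 × 0.410 = 4.100
  c=11: 11 × 0.368 = 4.048
  c=12: 12 × 0.326 = 3.912
Maximum at c = 10 (4.100 surviving larvae).

10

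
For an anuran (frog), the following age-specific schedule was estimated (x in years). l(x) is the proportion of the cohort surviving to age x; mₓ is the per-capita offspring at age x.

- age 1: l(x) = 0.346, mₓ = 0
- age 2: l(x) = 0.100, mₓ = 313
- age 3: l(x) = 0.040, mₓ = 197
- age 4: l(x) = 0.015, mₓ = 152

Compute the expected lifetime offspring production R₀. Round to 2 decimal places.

R₀ = Σ l(x) mₓ:
  age 1: 0.346 × 0 = 0.0000
  age 2: 0.100 × 313 = 31.3000
  age 3: 0.040 × 197 = 7.8800
  age 4: 0.015 × 152 = 2.2800
R₀ = 0.0000 + 31.3000 + 7.8800 + 2.2800 = 41.4600

41.46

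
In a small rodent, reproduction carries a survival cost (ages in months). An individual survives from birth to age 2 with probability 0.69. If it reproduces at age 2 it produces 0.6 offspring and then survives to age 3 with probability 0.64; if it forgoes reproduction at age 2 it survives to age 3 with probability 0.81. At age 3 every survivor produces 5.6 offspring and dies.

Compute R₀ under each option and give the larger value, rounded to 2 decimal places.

breed at age 2: R₀ = 0.69 × (0.6 + 0.64 × 5.6) = 0.69 × 4.1840 = 2.8870
delay to age 3: R₀ = 0.69 × (0.81 × 5.6) = 0.69 × 4.5360 = 3.1298
Higher: delay to age 3 (3.1298).

3.13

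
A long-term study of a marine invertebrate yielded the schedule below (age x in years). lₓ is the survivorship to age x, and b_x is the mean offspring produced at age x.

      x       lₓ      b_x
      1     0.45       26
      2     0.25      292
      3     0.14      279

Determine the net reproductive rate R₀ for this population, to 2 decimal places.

123.76

R₀ = Σ lₓ b_x:
  age 1: 0.45 × 26 = 11.7000
  age 2: 0.25 × 292 = 73.0000
  age 3: 0.14 × 279 = 39.0600
R₀ = 11.7000 + 73.0000 + 39.0600 = 123.7600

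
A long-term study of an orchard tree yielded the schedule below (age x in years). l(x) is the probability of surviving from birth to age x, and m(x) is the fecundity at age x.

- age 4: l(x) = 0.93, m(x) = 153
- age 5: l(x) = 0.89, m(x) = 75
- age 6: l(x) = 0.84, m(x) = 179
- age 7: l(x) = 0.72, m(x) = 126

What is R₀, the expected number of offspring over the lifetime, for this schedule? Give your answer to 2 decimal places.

450.12

R₀ = Σ l(x) m(x):
  age 4: 0.93 × 153 = 142.2900
  age 5: 0.89 × 75 = 66.7500
  age 6: 0.84 × 179 = 150.3600
  age 7: 0.72 × 126 = 90.7200
R₀ = 142.2900 + 66.7500 + 150.3600 + 90.7200 = 450.1200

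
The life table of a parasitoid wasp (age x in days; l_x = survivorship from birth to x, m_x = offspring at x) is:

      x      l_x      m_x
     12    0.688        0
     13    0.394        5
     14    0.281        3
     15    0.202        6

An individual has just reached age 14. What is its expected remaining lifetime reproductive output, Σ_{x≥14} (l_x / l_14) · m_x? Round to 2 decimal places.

l_14 = 0.281. Conditional survival from age 14 to x is l_x / l_14.
  x=14: (0.281/0.281) × 3 = 3.0000
  x=15: (0.202/0.281) × 6 = 4.3132
Sum = 3.0000 + 4.3132 = 7.3132

7.31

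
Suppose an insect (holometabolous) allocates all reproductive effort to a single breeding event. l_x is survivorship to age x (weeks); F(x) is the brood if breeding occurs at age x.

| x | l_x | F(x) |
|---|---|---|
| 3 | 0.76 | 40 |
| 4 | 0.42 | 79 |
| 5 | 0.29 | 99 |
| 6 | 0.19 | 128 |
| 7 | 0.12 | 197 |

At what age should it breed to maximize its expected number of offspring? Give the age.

Expected offspring if breeding at age x = l_x × F(x):
  age 3: 0.76 × 40 = 30.400
  age 4: 0.42 × 79 = 33.180
  age 5: 0.29 × 99 = 28.710
  age 6: 0.19 × 128 = 24.320
  age 7: 0.12 × 197 = 23.640
Maximum at age 4 (33.180).

4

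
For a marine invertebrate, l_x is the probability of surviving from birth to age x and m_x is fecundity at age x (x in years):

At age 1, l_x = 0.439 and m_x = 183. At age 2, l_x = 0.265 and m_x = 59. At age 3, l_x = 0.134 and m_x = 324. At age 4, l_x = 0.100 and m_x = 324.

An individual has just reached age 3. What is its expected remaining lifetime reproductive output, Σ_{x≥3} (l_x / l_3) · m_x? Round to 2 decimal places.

l_3 = 0.134. Conditional survival from age 3 to x is l_x / l_3.
  x=3: (0.134/0.134) × 324 = 324.0000
  x=4: (0.100/0.134) × 324 = 241.7910
Sum = 324.0000 + 241.7910 = 565.7910

565.79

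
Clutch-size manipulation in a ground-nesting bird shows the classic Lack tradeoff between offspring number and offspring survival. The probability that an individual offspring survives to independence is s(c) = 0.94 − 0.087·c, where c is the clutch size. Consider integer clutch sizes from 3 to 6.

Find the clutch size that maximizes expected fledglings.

Expected fledglings = c × s(c):
  c=3: 3 × 0.679 = 2.037
  c=4: 4 × 0.592 = 2.368
  c=5: 5 × 0.505 = 2.525
  c=6: 6 × 0.418 = 2.508
Maximum at c = 5 (2.525 fledglings).

5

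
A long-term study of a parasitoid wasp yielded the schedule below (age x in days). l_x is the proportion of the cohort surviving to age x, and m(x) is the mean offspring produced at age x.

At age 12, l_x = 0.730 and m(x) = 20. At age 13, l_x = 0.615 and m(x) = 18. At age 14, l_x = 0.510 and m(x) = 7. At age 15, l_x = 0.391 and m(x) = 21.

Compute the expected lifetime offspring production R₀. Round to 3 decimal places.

37.451

R₀ = Σ l_x m(x):
  age 12: 0.730 × 20 = 14.6000
  age 13: 0.615 × 18 = 11.0700
  age 14: 0.510 × 7 = 3.5700
  age 15: 0.391 × 21 = 8.2110
R₀ = 14.6000 + 11.0700 + 3.5700 + 8.2110 = 37.4510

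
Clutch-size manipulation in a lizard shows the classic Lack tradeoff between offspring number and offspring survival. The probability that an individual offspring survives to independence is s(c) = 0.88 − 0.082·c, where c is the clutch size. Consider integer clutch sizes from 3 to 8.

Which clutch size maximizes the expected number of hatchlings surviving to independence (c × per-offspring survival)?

Expected hatchlings surviving to independence = c × s(c):
  c=3: 3 × 0.634 = 1.902
  c=4: 4 × 0.552 = 2.208
  c=5: 5 × 0.470 = 2.350
  c=6: 6 × 0.388 = 2.328
  c=7: 7 × 0.306 = 2.142
  c=8: 8 × 0.224 = 1.792
Maximum at c = 5 (2.350 hatchlings surviving to independence).

5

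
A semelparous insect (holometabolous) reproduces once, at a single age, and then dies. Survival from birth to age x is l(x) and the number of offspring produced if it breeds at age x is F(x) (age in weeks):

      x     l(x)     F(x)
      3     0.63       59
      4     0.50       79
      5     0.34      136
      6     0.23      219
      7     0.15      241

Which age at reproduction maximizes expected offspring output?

6

Expected offspring if breeding at age x = l(x) × F(x):
  age 3: 0.63 × 59 = 37.170
  age 4: 0.50 × 79 = 39.500
  age 5: 0.34 × 136 = 46.240
  age 6: 0.23 × 219 = 50.370
  age 7: 0.15 × 241 = 36.150
Maximum at age 6 (50.370).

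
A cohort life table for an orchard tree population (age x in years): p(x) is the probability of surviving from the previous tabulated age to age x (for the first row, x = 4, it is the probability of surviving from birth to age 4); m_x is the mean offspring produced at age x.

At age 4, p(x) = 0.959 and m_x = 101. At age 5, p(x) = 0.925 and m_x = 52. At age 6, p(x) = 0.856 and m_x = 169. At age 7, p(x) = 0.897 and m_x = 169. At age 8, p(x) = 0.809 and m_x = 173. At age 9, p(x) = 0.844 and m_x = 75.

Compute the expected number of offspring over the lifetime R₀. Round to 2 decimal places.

516.63

Survivorship from birth: l_x = p_4·p_5·…·p_x.
  l_4 = 0.95900
  l_5 = 0.88708
  l_6 = 0.75934
  l_7 = 0.68112
  l_8 = 0.55103
  l_9 = 0.46507
R₀ = Σ l_x m_x:
  age 4: 0.95900 × 101 = 96.8590
  age 5: 0.88708 × 52 = 46.1282
  age 6: 0.75934 × 169 = 128.3285
  age 7: 0.68112 × 169 = 115.1093
  age 8: 0.55103 × 173 = 95.3282
  age 9: 0.46507 × 75 = 34.8802
R₀ = 96.8590 + 46.1282 + 128.3285 + 115.1093 + 95.3282 + 34.8802 = 516.6333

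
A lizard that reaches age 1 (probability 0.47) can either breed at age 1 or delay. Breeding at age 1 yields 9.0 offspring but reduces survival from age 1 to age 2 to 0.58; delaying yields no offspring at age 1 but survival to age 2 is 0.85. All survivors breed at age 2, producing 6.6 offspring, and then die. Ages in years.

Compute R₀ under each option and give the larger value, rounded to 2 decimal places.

6.03

breed at age 1: R₀ = 0.47 × (9.0 + 0.58 × 6.6) = 0.47 × 12.8280 = 6.0292
delay to age 2: R₀ = 0.47 × (0.85 × 6.6) = 0.47 × 5.6100 = 2.6367
Higher: breed at age 1 (6.0292).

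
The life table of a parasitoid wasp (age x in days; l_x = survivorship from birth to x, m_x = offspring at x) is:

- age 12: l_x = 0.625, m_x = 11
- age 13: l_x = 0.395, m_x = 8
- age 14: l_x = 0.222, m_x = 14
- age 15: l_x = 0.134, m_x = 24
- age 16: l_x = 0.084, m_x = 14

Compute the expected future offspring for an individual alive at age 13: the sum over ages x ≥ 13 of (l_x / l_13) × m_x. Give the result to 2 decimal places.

l_13 = 0.395. Conditional survival from age 13 to x is l_x / l_13.
  x=13: (0.395/0.395) × 8 = 8.0000
  x=14: (0.222/0.395) × 14 = 7.8684
  x=15: (0.134/0.395) × 24 = 8.1418
  x=16: (0.084/0.395) × 14 = 2.9772
Sum = 8.0000 + 7.8684 + 8.1418 + 2.9772 = 26.9873

26.99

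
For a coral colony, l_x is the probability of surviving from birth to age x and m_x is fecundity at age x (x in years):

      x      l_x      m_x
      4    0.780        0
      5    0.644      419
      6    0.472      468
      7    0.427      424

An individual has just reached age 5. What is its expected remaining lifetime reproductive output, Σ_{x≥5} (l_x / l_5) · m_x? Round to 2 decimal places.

1043.14

l_5 = 0.644. Conditional survival from age 5 to x is l_x / l_5.
  x=5: (0.644/0.644) × 419 = 419.0000
  x=6: (0.472/0.644) × 468 = 343.0062
  x=7: (0.427/0.644) × 424 = 281.1304
Sum = 419.0000 + 343.0062 + 281.1304 = 1043.1366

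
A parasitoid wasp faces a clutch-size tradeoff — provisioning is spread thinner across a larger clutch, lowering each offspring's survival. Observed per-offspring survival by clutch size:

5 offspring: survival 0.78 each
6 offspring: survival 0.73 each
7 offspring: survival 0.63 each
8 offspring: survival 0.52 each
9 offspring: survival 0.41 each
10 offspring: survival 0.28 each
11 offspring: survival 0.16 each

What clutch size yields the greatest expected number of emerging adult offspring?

Expected emerging adult offspring = c × s(c):
  c=5: 5 × 0.78 = 3.900
  c=6: 6 × 0.73 = 4.380
  c=7: 7 × 0.63 = 4.410
  c=8: 8 × 0.52 = 4.160
  c=9: 9 × 0.41 = 3.690
  c=10: 10 × 0.28 = 2.800
  c=11: 11 × 0.16 = 1.760
Maximum at c = 7 (4.410 emerging adult offspring).

7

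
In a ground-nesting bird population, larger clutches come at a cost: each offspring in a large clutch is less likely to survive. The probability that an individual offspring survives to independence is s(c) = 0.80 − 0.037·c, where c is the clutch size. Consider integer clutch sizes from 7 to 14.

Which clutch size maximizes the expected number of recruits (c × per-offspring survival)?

Expected recruits = c × s(c):
  c=7: 7 × 0.541 = 3.787
  c=8: 8 × 0.504 = 4.032
  c=9: 9 × 0.467 = 4.203
  c=10: 10 × 0.430 = 4.300
  c=11: 11 × 0.393 = 4.323
  c=12: 12 × 0.356 = 4.272
  c=13: 13 × 0.319 = 4.147
  c=14: 14 × 0.282 = 3.948
Maximum at c = 11 (4.323 recruits).

11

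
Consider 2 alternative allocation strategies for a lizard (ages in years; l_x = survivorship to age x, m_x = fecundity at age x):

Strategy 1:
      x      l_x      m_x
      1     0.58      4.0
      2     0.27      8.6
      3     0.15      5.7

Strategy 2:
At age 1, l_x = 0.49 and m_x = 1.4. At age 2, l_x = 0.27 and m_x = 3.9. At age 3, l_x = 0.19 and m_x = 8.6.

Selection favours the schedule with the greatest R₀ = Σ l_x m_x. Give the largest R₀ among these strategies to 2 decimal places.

5.50

Strategy 1: R₀ = 0.58×4.0 + 0.27×8.6 + 0.15×5.7 = 5.4970
Strategy 2: R₀ = 0.49×1.4 + 0.27×3.9 + 0.19×8.6 = 3.3730
Highest R₀: strategy 1 with 5.4970.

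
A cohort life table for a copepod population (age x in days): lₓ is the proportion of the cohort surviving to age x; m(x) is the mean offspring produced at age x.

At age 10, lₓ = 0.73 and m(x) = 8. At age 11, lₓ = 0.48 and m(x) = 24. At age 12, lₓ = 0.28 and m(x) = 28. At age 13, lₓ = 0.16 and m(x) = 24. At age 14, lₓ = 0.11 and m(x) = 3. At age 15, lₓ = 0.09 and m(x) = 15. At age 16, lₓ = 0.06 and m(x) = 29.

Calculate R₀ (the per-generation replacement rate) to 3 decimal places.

R₀ = Σ lₓ m(x):
  age 10: 0.73 × 8 = 5.8400
  age 11: 0.48 × 24 = 11.5200
  age 12: 0.28 × 28 = 7.8400
  age 13: 0.16 × 24 = 3.8400
  age 14: 0.11 × 3 = 0.3300
  age 15: 0.09 × 15 = 1.3500
  age 16: 0.06 × 29 = 1.7400
R₀ = 5.8400 + 11.5200 + 7.8400 + 3.8400 + 0.3300 + 1.3500 + 1.7400 = 32.4600

32.460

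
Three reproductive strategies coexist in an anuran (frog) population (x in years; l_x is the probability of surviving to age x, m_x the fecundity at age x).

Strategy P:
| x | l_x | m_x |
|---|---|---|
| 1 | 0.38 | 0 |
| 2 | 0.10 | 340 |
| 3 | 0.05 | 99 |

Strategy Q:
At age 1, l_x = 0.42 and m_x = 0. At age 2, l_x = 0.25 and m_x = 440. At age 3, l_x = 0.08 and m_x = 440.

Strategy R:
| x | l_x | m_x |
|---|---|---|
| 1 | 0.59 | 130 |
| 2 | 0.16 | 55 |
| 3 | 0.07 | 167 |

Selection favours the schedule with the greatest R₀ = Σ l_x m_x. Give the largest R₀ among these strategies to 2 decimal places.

Strategy P: R₀ = 0.38×0 + 0.10×340 + 0.05×99 = 38.9500
Strategy Q: R₀ = 0.42×0 + 0.25×440 + 0.08×440 = 145.2000
Strategy R: R₀ = 0.59×130 + 0.16×55 + 0.07×167 = 97.1900
Highest R₀: strategy Q with 145.2000.

145.20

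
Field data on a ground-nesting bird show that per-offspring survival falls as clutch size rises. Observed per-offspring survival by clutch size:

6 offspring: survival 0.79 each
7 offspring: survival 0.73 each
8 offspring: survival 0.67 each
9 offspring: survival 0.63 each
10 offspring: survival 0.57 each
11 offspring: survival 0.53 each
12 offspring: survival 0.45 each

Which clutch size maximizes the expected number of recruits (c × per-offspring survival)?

11

Expected recruits = c × s(c):
  c=6: 6 × 0.79 = 4.740
  c=7: 7 × 0.73 = 5.110
  c=8: 8 × 0.67 = 5.360
  c=9: 9 × 0.63 = 5.670
  c=10: 10 × 0.57 = 5.700
  c=11: 11 × 0.53 = 5.830
  c=12: 12 × 0.45 = 5.400
Maximum at c = 11 (5.830 recruits).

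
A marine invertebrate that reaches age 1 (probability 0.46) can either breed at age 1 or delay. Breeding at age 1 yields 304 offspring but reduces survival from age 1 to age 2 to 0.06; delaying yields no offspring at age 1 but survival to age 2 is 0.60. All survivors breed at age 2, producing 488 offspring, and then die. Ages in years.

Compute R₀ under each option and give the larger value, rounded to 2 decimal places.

153.31

breed at age 1: R₀ = 0.46 × (304 + 0.06 × 488) = 0.46 × 333.2800 = 153.3088
delay to age 2: R₀ = 0.46 × (0.60 × 488) = 0.46 × 292.8000 = 134.6880
Higher: breed at age 1 (153.3088).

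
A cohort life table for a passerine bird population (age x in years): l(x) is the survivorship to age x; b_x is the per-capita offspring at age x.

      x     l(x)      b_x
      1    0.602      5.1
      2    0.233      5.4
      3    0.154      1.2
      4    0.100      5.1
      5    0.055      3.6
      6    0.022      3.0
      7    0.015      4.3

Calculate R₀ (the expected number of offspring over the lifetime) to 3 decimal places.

R₀ = Σ l(x) b_x:
  age 1: 0.602 × 5.1 = 3.0702
  age 2: 0.233 × 5.4 = 1.2582
  age 3: 0.154 × 1.2 = 0.1848
  age 4: 0.100 × 5.1 = 0.5100
  age 5: 0.055 × 3.6 = 0.1980
  age 6: 0.022 × 3.0 = 0.0660
  age 7: 0.015 × 4.3 = 0.0645
R₀ = 3.0702 + 1.2582 + 0.1848 + 0.5100 + 0.1980 + 0.0660 + 0.0645 = 5.3517

5.352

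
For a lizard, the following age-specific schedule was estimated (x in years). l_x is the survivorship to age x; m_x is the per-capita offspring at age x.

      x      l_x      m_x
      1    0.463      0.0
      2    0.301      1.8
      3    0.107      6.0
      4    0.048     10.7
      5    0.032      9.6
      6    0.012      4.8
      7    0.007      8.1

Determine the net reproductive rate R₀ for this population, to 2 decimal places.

R₀ = Σ l_x m_x:
  age 1: 0.463 × 0.0 = 0.0000
  age 2: 0.301 × 1.8 = 0.5418
  age 3: 0.107 × 6.0 = 0.6420
  age 4: 0.048 × 10.7 = 0.5136
  age 5: 0.032 × 9.6 = 0.3072
  age 6: 0.012 × 4.8 = 0.0576
  age 7: 0.007 × 8.1 = 0.0567
R₀ = 0.0000 + 0.5418 + 0.6420 + 0.5136 + 0.3072 + 0.0576 + 0.0567 = 2.1189

2.12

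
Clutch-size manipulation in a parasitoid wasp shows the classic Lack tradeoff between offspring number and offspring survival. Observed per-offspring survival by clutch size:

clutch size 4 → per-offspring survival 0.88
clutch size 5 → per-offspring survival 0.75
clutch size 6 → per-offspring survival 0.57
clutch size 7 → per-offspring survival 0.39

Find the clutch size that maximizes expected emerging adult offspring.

5

Expected emerging adult offspring = c × s(c):
  c=4: 4 × 0.88 = 3.520
  c=5: 5 × 0.75 = 3.750
  c=6: 6 × 0.57 = 3.420
  c=7: 7 × 0.39 = 2.730
Maximum at c = 5 (3.750 emerging adult offspring).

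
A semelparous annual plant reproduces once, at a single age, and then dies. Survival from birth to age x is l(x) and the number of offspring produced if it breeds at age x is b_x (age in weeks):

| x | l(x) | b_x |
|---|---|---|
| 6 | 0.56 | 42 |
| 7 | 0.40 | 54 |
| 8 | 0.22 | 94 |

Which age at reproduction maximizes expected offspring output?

Expected offspring if breeding at age x = l(x) × b_x:
  age 6: 0.56 × 42 = 23.520
  age 7: 0.40 × 54 = 21.600
  age 8: 0.22 × 94 = 20.680
Maximum at age 6 (23.520).

6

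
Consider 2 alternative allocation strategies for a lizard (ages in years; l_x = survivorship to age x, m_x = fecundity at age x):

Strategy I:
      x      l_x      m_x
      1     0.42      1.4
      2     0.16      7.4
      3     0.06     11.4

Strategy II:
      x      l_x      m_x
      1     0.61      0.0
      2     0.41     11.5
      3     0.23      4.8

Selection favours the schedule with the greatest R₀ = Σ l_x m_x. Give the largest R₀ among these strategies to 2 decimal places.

Strategy I: R₀ = 0.42×1.4 + 0.16×7.4 + 0.06×11.4 = 2.4560
Strategy II: R₀ = 0.61×0.0 + 0.41×11.5 + 0.23×4.8 = 5.8190
Highest R₀: strategy II with 5.8190.

5.82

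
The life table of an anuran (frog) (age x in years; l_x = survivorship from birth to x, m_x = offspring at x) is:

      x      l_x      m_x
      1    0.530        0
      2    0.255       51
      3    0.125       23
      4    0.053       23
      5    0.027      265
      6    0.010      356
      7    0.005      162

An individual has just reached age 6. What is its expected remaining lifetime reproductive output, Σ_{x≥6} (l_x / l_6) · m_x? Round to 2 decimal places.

437.00

l_6 = 0.010. Conditional survival from age 6 to x is l_x / l_6.
  x=6: (0.010/0.010) × 356 = 356.0000
  x=7: (0.005/0.010) × 162 = 81.0000
Sum = 356.0000 + 81.0000 = 437.0000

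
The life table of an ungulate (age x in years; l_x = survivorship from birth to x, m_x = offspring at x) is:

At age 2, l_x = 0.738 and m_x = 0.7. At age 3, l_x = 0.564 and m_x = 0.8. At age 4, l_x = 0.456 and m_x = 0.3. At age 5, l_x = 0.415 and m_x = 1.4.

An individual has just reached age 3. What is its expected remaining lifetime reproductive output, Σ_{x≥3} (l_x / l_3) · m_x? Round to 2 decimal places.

2.07

l_3 = 0.564. Conditional survival from age 3 to x is l_x / l_3.
  x=3: (0.564/0.564) × 0.8 = 0.8000
  x=4: (0.456/0.564) × 0.3 = 0.2426
  x=5: (0.415/0.564) × 1.4 = 1.0301
Sum = 0.8000 + 0.2426 + 1.0301 = 2.0727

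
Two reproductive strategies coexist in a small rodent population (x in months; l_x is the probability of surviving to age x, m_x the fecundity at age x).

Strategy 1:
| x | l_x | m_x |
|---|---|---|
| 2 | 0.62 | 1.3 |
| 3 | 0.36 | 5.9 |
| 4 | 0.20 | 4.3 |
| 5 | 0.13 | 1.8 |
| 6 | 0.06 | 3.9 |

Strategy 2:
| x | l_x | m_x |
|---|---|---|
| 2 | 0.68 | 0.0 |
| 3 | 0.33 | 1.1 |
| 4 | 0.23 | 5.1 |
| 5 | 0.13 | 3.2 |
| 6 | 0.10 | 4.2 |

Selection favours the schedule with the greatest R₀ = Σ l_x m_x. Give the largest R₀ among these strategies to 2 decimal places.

4.26

Strategy 1: R₀ = 0.62×1.3 + 0.36×5.9 + 0.20×4.3 + 0.13×1.8 + 0.06×3.9 = 4.2580
Strategy 2: R₀ = 0.68×0.0 + 0.33×1.1 + 0.23×5.1 + 0.13×3.2 + 0.10×4.2 = 2.3720
Highest R₀: strategy 1 with 4.2580.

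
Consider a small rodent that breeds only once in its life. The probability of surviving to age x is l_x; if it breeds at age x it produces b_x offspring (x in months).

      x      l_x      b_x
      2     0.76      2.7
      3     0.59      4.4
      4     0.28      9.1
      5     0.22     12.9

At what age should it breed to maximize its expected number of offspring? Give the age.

Expected offspring if breeding at age x = l_x × b_x:
  age 2: 0.76 × 2.7 = 2.052
  age 3: 0.59 × 4.4 = 2.596
  age 4: 0.28 × 9.1 = 2.548
  age 5: 0.22 × 12.9 = 2.838
Maximum at age 5 (2.838).

5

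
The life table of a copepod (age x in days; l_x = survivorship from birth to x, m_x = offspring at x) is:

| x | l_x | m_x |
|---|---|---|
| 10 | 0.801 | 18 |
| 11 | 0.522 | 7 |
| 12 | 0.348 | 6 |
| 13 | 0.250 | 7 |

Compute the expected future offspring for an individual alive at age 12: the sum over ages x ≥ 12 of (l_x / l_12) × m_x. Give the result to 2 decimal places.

l_12 = 0.348. Conditional survival from age 12 to x is l_x / l_12.
  x=12: (0.348/0.348) × 6 = 6.0000
  x=13: (0.250/0.348) × 7 = 5.0287
Sum = 6.0000 + 5.0287 = 11.0287

11.03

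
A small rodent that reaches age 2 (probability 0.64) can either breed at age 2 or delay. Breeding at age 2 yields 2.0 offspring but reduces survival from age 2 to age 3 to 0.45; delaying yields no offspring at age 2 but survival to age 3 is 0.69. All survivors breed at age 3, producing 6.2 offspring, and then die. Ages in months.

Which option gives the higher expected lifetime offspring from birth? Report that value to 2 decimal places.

3.07

breed at age 2: R₀ = 0.64 × (2.0 + 0.45 × 6.2) = 0.64 × 4.7900 = 3.0656
delay to age 3: R₀ = 0.64 × (0.69 × 6.2) = 0.64 × 4.2780 = 2.7379
Higher: breed at age 2 (3.0656).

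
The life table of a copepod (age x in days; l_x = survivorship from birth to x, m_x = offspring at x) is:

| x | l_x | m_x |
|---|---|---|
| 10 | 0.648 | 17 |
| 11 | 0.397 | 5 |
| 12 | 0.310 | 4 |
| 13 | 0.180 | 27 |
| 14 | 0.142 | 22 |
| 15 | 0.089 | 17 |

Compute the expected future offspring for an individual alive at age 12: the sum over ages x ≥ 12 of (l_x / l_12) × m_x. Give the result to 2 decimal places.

34.64

l_12 = 0.310. Conditional survival from age 12 to x is l_x / l_12.
  x=12: (0.310/0.310) × 4 = 4.0000
  x=13: (0.180/0.310) × 27 = 15.6774
  x=14: (0.142/0.310) × 22 = 10.0774
  x=15: (0.089/0.310) × 17 = 4.8806
Sum = 4.0000 + 15.6774 + 10.0774 + 4.8806 = 34.6355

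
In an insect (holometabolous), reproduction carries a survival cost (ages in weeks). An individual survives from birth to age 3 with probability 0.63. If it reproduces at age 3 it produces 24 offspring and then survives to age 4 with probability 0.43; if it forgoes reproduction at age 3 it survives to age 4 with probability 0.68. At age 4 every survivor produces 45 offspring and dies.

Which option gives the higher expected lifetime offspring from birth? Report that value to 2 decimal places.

27.31

breed at age 3: R₀ = 0.63 × (24 + 0.43 × 45) = 0.63 × 43.3500 = 27.3105
delay to age 4: R₀ = 0.63 × (0.68 × 45) = 0.63 × 30.6000 = 19.2780
Higher: breed at age 3 (27.3105).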